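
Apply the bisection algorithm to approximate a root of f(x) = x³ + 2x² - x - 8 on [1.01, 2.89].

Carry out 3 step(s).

f(x) = x³ + 2x² - x - 8
Initial interval: [1.01, 2.89]

Iteration 1:
  c_1 = (1.010000 + 2.890000)/2 = 1.950000
  f(c_1) = f(1.950000) = 5.069875
  f(a) × f(c) < 0, new interval: [1.010000, 1.950000]
Iteration 2:
  c_2 = (1.010000 + 1.950000)/2 = 1.480000
  f(c_2) = f(1.480000) = -1.857408
  f(a) × f(c) ≥ 0, new interval: [1.480000, 1.950000]
Iteration 3:
  c_3 = (1.480000 + 1.950000)/2 = 1.715000
  f(c_3) = f(1.715000) = 1.211651
  f(a) × f(c) < 0, new interval: [1.480000, 1.715000]

After 3 iteration(s), the approximation is c_3 = 1.715000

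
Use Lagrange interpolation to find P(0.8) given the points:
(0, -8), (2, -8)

Lagrange interpolation formula:
P(x) = Σ yᵢ × Lᵢ(x)
where Lᵢ(x) = Π_{j≠i} (x - xⱼ)/(xᵢ - xⱼ)

L_0(0.8) = (0.8 - 2)/(0 - 2) = 0.600000
L_1(0.8) = (0.8 - 0)/(2 - 0) = 0.400000

P(0.8) = (-8)×L_0(0.8) + (-8)×L_1(0.8)
P(0.8) = -8.000000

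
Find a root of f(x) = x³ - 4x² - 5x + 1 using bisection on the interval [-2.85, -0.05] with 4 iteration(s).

f(x) = x³ - 4x² - 5x + 1
Initial interval: [-2.85, -0.05]

Iteration 1:
  c_1 = (-2.850000 + (-0.050000))/2 = -1.450000
  f(c_1) = f(-1.450000) = -3.208625
  f(a) × f(c) ≥ 0, new interval: [-1.450000, -0.050000]
Iteration 2:
  c_2 = (-1.450000 + (-0.050000))/2 = -0.750000
  f(c_2) = f(-0.750000) = 2.078125
  f(a) × f(c) < 0, new interval: [-1.450000, -0.750000]
Iteration 3:
  c_3 = (-1.450000 + (-0.750000))/2 = -1.100000
  f(c_3) = f(-1.100000) = 0.329000
  f(a) × f(c) < 0, new interval: [-1.450000, -1.100000]
Iteration 4:
  c_4 = (-1.450000 + (-1.100000))/2 = -1.275000
  f(c_4) = f(-1.275000) = -1.200172
  f(a) × f(c) ≥ 0, new interval: [-1.275000, -1.100000]

After 4 iteration(s), the approximation is c_4 = -1.275000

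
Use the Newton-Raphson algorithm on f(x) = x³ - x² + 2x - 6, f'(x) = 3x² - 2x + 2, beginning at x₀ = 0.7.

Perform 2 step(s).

f(x) = x³ - x² + 2x - 6
f'(x) = 3x² - 2x + 2
x₀ = 0.7

Newton-Raphson formula: x_{n+1} = x_n - f(x_n)/f'(x_n)

Iteration 1:
  f(0.700000) = -4.747000
  f'(0.700000) = 2.070000
  x_1 = 0.700000 - (-4.747000)/2.070000 = 2.993237
Iteration 2:
  f(2.993237) = 17.844810
  f'(2.993237) = 22.891925
  x_2 = 2.993237 - 17.844810/22.891925 = 2.213712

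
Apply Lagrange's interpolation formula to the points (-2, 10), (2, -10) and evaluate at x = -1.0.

Lagrange interpolation formula:
P(x) = Σ yᵢ × Lᵢ(x)
where Lᵢ(x) = Π_{j≠i} (x - xⱼ)/(xᵢ - xⱼ)

L_0(-1.0) = (-1.0 - 2)/(-2 - 2) = 0.750000
L_1(-1.0) = (-1.0 - (-2))/(2 - (-2)) = 0.250000

P(-1.0) = 10×L_0(-1.0) + (-10)×L_1(-1.0)
P(-1.0) = 5.000000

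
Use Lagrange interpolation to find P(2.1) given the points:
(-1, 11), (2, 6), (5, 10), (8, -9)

Lagrange interpolation formula:
P(x) = Σ yᵢ × Lᵢ(x)
where Lᵢ(x) = Π_{j≠i} (x - xⱼ)/(xᵢ - xⱼ)

L_0(2.1) = (2.1 - 2)/(-1 - 2) × (2.1 - 5)/(-1 - 5) × (2.1 - 8)/(-1 - 8) = -0.010562
L_1(2.1) = (2.1 - (-1))/(2 - (-1)) × (2.1 - 5)/(2 - 5) × (2.1 - 8)/(2 - 8) = 0.982241
L_2(2.1) = (2.1 - (-1))/(5 - (-1)) × (2.1 - 2)/(5 - 2) × (2.1 - 8)/(5 - 8) = 0.033870
L_3(2.1) = (2.1 - (-1))/(8 - (-1)) × (2.1 - 2)/(8 - 2) × (2.1 - 5)/(8 - 5) = -0.005549

P(2.1) = 11×L_0(2.1) + 6×L_1(2.1) + 10×L_2(2.1) + (-9)×L_3(2.1)
P(2.1) = 6.165914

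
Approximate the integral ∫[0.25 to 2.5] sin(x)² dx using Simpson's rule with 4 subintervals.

f(x) = sin(x)²
a = 0.25, b = 2.5, n = 4
h = (b - a)/n = 0.562500

Simpson's rule: (h/3)[f(x₀) + 4f(x₁) + 2f(x₂) + ... + f(xₙ)]

x_0 = 0.2500, f(x_0) = 0.061209, coefficient = 1
x_1 = 0.8125, f(x_1) = 0.527089, coefficient = 4
x_2 = 1.3750, f(x_2) = 0.962151, coefficient = 2
x_3 = 1.9375, f(x_3) = 0.871449, coefficient = 4
x_4 = 2.5000, f(x_4) = 0.358169, coefficient = 1

I ≈ (0.562500/3) × 7.937830 = 1.488343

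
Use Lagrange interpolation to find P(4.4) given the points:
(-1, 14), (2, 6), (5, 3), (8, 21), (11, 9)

Lagrange interpolation formula:
P(x) = Σ yᵢ × Lᵢ(x)
where Lᵢ(x) = Π_{j≠i} (x - xⱼ)/(xᵢ - xⱼ)

L_0(4.4) = (4.4 - 2)/(-1 - 2) × (4.4 - 5)/(-1 - 5) × (4.4 - 8)/(-1 - 8) × (4.4 - 11)/(-1 - 11) = -0.017600
L_1(4.4) = (4.4 - (-1))/(2 - (-1)) × (4.4 - 5)/(2 - 5) × (4.4 - 8)/(2 - 8) × (4.4 - 11)/(2 - 11) = 0.158400
L_2(4.4) = (4.4 - (-1))/(5 - (-1)) × (4.4 - 2)/(5 - 2) × (4.4 - 8)/(5 - 8) × (4.4 - 11)/(5 - 11) = 0.950400
L_3(4.4) = (4.4 - (-1))/(8 - (-1)) × (4.4 - 2)/(8 - 2) × (4.4 - 5)/(8 - 5) × (4.4 - 11)/(8 - 11) = -0.105600
L_4(4.4) = (4.4 - (-1))/(11 - (-1)) × (4.4 - 2)/(11 - 2) × (4.4 - 5)/(11 - 5) × (4.4 - 8)/(11 - 8) = 0.014400

P(4.4) = 14×L_0(4.4) + 6×L_1(4.4) + 3×L_2(4.4) + 21×L_3(4.4) + 9×L_4(4.4)
P(4.4) = 1.467200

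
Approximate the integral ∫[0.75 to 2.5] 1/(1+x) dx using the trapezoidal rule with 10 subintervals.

f(x) = 1/(1+x)
a = 0.75, b = 2.5, n = 10
h = (b - a)/n = 0.175000

Trapezoidal rule: (h/2)[f(x₀) + 2f(x₁) + 2f(x₂) + ... + f(xₙ)]

x_0 = 0.7500, f(x_0) = 0.571429, coefficient = 1
x_1 = 0.9250, f(x_1) = 0.519481, coefficient = 2
x_2 = 1.1000, f(x_2) = 0.476190, coefficient = 2
x_3 = 1.2750, f(x_3) = 0.439560, coefficient = 2
x_4 = 1.4500, f(x_4) = 0.408163, coefficient = 2
x_5 = 1.6250, f(x_5) = 0.380952, coefficient = 2
x_6 = 1.8000, f(x_6) = 0.357143, coefficient = 2
x_7 = 1.9750, f(x_7) = 0.336134, coefficient = 2
x_8 = 2.1500, f(x_8) = 0.317460, coefficient = 2
x_9 = 2.3250, f(x_9) = 0.300752, coefficient = 2
x_10 = 2.5000, f(x_10) = 0.285714, coefficient = 1

I ≈ (0.175000/2) × 7.928816 = 0.693771
Exact value: 0.693147
Error: 0.000624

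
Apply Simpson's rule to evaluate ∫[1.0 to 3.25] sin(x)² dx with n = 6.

f(x) = sin(x)²
a = 1.0, b = 3.25, n = 6
h = (b - a)/n = 0.375000

Simpson's rule: (h/3)[f(x₀) + 4f(x₁) + 2f(x₂) + ... + f(xₙ)]

x_0 = 1.0000, f(x_0) = 0.708073, coefficient = 1
x_1 = 1.3750, f(x_1) = 0.962151, coefficient = 4
x_2 = 1.7500, f(x_2) = 0.968228, coefficient = 2
x_3 = 2.1250, f(x_3) = 0.723044, coefficient = 4
x_4 = 2.5000, f(x_4) = 0.358169, coefficient = 2
x_5 = 2.8750, f(x_5) = 0.069404, coefficient = 4
x_6 = 3.2500, f(x_6) = 0.011706, coefficient = 1

I ≈ (0.375000/3) × 10.390969 = 1.298871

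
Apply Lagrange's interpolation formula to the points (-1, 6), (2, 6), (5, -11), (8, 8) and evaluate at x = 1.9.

Lagrange interpolation formula:
P(x) = Σ yᵢ × Lᵢ(x)
where Lᵢ(x) = Π_{j≠i} (x - xⱼ)/(xᵢ - xⱼ)

L_0(1.9) = (1.9 - 2)/(-1 - 2) × (1.9 - 5)/(-1 - 5) × (1.9 - 8)/(-1 - 8) = 0.011673
L_1(1.9) = (1.9 - (-1))/(2 - (-1)) × (1.9 - 5)/(2 - 5) × (1.9 - 8)/(2 - 8) = 1.015537
L_2(1.9) = (1.9 - (-1))/(5 - (-1)) × (1.9 - 2)/(5 - 2) × (1.9 - 8)/(5 - 8) = -0.032759
L_3(1.9) = (1.9 - (-1))/(8 - (-1)) × (1.9 - 2)/(8 - 2) × (1.9 - 5)/(8 - 5) = 0.005549

P(1.9) = 6×L_0(1.9) + 6×L_1(1.9) + (-11)×L_2(1.9) + 8×L_3(1.9)
P(1.9) = 6.568006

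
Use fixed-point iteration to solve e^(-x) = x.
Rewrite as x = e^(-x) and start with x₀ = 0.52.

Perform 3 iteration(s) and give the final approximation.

Equation: e^(-x) = x
Fixed-point form: x = e^(-x)
x₀ = 0.52

x_1 = g(0.520000) = 0.594521
x_2 = g(0.594521) = 0.551827
x_3 = g(0.551827) = 0.575897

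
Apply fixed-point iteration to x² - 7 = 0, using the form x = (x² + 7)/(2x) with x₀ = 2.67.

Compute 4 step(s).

Equation: x² - 7 = 0
Fixed-point form: x = (x² + 7)/(2x)
x₀ = 2.67

x_1 = g(2.670000) = 2.645861
x_2 = g(2.645861) = 2.645751
x_3 = g(2.645751) = 2.645751
x_4 = g(2.645751) = 2.645751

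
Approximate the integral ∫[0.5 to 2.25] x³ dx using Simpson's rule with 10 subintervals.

f(x) = x³
a = 0.5, b = 2.25, n = 10
h = (b - a)/n = 0.175000

Simpson's rule: (h/3)[f(x₀) + 4f(x₁) + 2f(x₂) + ... + f(xₙ)]

x_0 = 0.5000, f(x_0) = 0.125000, coefficient = 1
x_1 = 0.6750, f(x_1) = 0.307547, coefficient = 4
x_2 = 0.8500, f(x_2) = 0.614125, coefficient = 2
x_3 = 1.0250, f(x_3) = 1.076891, coefficient = 4
x_4 = 1.2000, f(x_4) = 1.728000, coefficient = 2
x_5 = 1.3750, f(x_5) = 2.599609, coefficient = 4
x_6 = 1.5500, f(x_6) = 3.723875, coefficient = 2
x_7 = 1.7250, f(x_7) = 5.132953, coefficient = 4
x_8 = 1.9000, f(x_8) = 6.859000, coefficient = 2
x_9 = 2.0750, f(x_9) = 8.934172, coefficient = 4
x_10 = 2.2500, f(x_10) = 11.390625, coefficient = 1

I ≈ (0.175000/3) × 109.570312 = 6.391602
Exact value: 6.391602
Error: 0.000000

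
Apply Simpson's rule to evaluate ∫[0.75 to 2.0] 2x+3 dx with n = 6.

f(x) = 2x+3
a = 0.75, b = 2.0, n = 6
h = (b - a)/n = 0.208333

Simpson's rule: (h/3)[f(x₀) + 4f(x₁) + 2f(x₂) + ... + f(xₙ)]

x_0 = 0.7500, f(x_0) = 4.500000, coefficient = 1
x_1 = 0.9583, f(x_1) = 4.916667, coefficient = 4
x_2 = 1.1667, f(x_2) = 5.333333, coefficient = 2
x_3 = 1.3750, f(x_3) = 5.750000, coefficient = 4
x_4 = 1.5833, f(x_4) = 6.166667, coefficient = 2
x_5 = 1.7917, f(x_5) = 6.583333, coefficient = 4
x_6 = 2.0000, f(x_6) = 7.000000, coefficient = 1

I ≈ (0.208333/3) × 103.500000 = 7.187500
Exact value: 7.187500
Error: 0.000000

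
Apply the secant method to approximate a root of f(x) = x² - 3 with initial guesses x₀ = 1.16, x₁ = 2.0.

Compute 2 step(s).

f(x) = x² - 3
x₀ = 1.16, x₁ = 2.0

Secant formula: x_{n+1} = x_n - f(x_n)(x_n - x_{n-1})/(f(x_n) - f(x_{n-1}))

Iteration 1:
  f(1.160000) = -1.654400
  f(2.000000) = 1.000000
  x_2 = 2.000000 - 1.000000×(2.000000 - 1.160000)/(1.000000 - (-1.654400))
       = 1.683544
Iteration 2:
  f(2.000000) = 1.000000
  f(1.683544) = -0.165679
  x_3 = 1.683544 - (-0.165679)×(1.683544 - 2.000000)/(-0.165679 - 1.000000)
       = 1.728522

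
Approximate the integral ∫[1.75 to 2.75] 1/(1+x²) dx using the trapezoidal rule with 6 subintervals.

f(x) = 1/(1+x²)
a = 1.75, b = 2.75, n = 6
h = (b - a)/n = 0.166667

Trapezoidal rule: (h/2)[f(x₀) + 2f(x₁) + 2f(x₂) + ... + f(xₙ)]

x_0 = 1.7500, f(x_0) = 0.246154, coefficient = 1
x_1 = 1.9167, f(x_1) = 0.213967, coefficient = 2
x_2 = 2.0833, f(x_2) = 0.187256, coefficient = 2
x_3 = 2.2500, f(x_3) = 0.164948, coefficient = 2
x_4 = 2.4167, f(x_4) = 0.146193, coefficient = 2
x_5 = 2.5833, f(x_5) = 0.130317, coefficient = 2
x_6 = 2.7500, f(x_6) = 0.116788, coefficient = 1

I ≈ (0.166667/2) × 2.048305 = 0.170692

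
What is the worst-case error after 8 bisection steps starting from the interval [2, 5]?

Bisection error bound: |error| ≤ (b-a)/2^n
|error| ≤ (5 - 2)/2^8 = 3/2^8
|error| ≤ 0.0117187500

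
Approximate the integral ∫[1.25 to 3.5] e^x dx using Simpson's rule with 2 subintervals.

f(x) = e^x
a = 1.25, b = 3.5, n = 2
h = (b - a)/n = 1.125000

Simpson's rule: (h/3)[f(x₀) + 4f(x₁) + 2f(x₂) + ... + f(xₙ)]

x_0 = 1.2500, f(x_0) = 3.490343, coefficient = 1
x_1 = 2.3750, f(x_1) = 10.751013, coefficient = 4
x_2 = 3.5000, f(x_2) = 33.115452, coefficient = 1

I ≈ (1.125000/3) × 79.609848 = 29.853693
Exact value: 29.625109
Error: 0.228584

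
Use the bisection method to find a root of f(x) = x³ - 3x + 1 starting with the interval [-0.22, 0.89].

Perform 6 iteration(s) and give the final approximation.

f(x) = x³ - 3x + 1
Initial interval: [-0.22, 0.89]

Iteration 1:
  c_1 = (-0.220000 + 0.890000)/2 = 0.335000
  f(c_1) = f(0.335000) = 0.032595
  f(a) × f(c) ≥ 0, new interval: [0.335000, 0.890000]
Iteration 2:
  c_2 = (0.335000 + 0.890000)/2 = 0.612500
  f(c_2) = f(0.612500) = -0.607717
  f(a) × f(c) < 0, new interval: [0.335000, 0.612500]
Iteration 3:
  c_3 = (0.335000 + 0.612500)/2 = 0.473750
  f(c_3) = f(0.473750) = -0.314922
  f(a) × f(c) < 0, new interval: [0.335000, 0.473750]
Iteration 4:
  c_4 = (0.335000 + 0.473750)/2 = 0.404375
  f(c_4) = f(0.404375) = -0.147002
  f(a) × f(c) < 0, new interval: [0.335000, 0.404375]
Iteration 5:
  c_5 = (0.335000 + 0.404375)/2 = 0.369688
  f(c_5) = f(0.369688) = -0.058538
  f(a) × f(c) < 0, new interval: [0.335000, 0.369688]
Iteration 6:
  c_6 = (0.335000 + 0.369688)/2 = 0.352344
  f(c_6) = f(0.352344) = -0.013289
  f(a) × f(c) < 0, new interval: [0.335000, 0.352344]

After 6 iteration(s), the approximation is c_6 = 0.352344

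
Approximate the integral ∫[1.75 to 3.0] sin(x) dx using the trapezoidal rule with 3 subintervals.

f(x) = sin(x)
a = 1.75, b = 3.0, n = 3
h = (b - a)/n = 0.416667

Trapezoidal rule: (h/2)[f(x₀) + 2f(x₁) + 2f(x₂) + ... + f(xₙ)]

x_0 = 1.7500, f(x_0) = 0.983986, coefficient = 1
x_1 = 2.1667, f(x_1) = 0.827660, coefficient = 2
x_2 = 2.5833, f(x_2) = 0.529711, coefficient = 2
x_3 = 3.0000, f(x_3) = 0.141120, coefficient = 1

I ≈ (0.416667/2) × 3.839848 = 0.799968
Exact value: 0.811746
Error: 0.011778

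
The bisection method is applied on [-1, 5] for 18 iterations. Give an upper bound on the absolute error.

Bisection error bound: |error| ≤ (b-a)/2^n
|error| ≤ (5 - (-1))/2^18 = 6/2^18
|error| ≤ 0.0000228882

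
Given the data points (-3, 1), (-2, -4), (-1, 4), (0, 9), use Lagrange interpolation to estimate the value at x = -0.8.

Lagrange interpolation formula:
P(x) = Σ yᵢ × Lᵢ(x)
where Lᵢ(x) = Π_{j≠i} (x - xⱼ)/(xᵢ - xⱼ)

L_0(-0.8) = (-0.8 - (-2))/(-3 - (-2)) × (-0.8 - (-1))/(-3 - (-1)) × (-0.8 - 0)/(-3 - 0) = 0.032000
L_1(-0.8) = (-0.8 - (-3))/(-2 - (-3)) × (-0.8 - (-1))/(-2 - (-1)) × (-0.8 - 0)/(-2 - 0) = -0.176000
L_2(-0.8) = (-0.8 - (-3))/(-1 - (-3)) × (-0.8 - (-2))/(-1 - (-2)) × (-0.8 - 0)/(-1 - 0) = 1.056000
L_3(-0.8) = (-0.8 - (-3))/(0 - (-3)) × (-0.8 - (-2))/(0 - (-2)) × (-0.8 - (-1))/(0 - (-1)) = 0.088000

P(-0.8) = 1×L_0(-0.8) + (-4)×L_1(-0.8) + 4×L_2(-0.8) + 9×L_3(-0.8)
P(-0.8) = 5.752000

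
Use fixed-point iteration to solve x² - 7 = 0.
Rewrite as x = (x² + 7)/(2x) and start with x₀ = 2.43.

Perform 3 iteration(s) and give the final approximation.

Equation: x² - 7 = 0
Fixed-point form: x = (x² + 7)/(2x)
x₀ = 2.43

x_1 = g(2.430000) = 2.655329
x_2 = g(2.655329) = 2.645769
x_3 = g(2.645769) = 2.645751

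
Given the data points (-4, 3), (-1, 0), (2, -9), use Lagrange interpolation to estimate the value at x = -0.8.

Lagrange interpolation formula:
P(x) = Σ yᵢ × Lᵢ(x)
where Lᵢ(x) = Π_{j≠i} (x - xⱼ)/(xᵢ - xⱼ)

L_0(-0.8) = (-0.8 - (-1))/(-4 - (-1)) × (-0.8 - 2)/(-4 - 2) = -0.031111
L_1(-0.8) = (-0.8 - (-4))/(-1 - (-4)) × (-0.8 - 2)/(-1 - 2) = 0.995556
L_2(-0.8) = (-0.8 - (-4))/(2 - (-4)) × (-0.8 - (-1))/(2 - (-1)) = 0.035556

P(-0.8) = 3×L_0(-0.8) + 0×L_1(-0.8) + (-9)×L_2(-0.8)
P(-0.8) = -0.413333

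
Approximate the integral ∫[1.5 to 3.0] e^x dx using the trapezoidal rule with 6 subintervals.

f(x) = e^x
a = 1.5, b = 3.0, n = 6
h = (b - a)/n = 0.250000

Trapezoidal rule: (h/2)[f(x₀) + 2f(x₁) + 2f(x₂) + ... + f(xₙ)]

x_0 = 1.5000, f(x_0) = 4.481689, coefficient = 1
x_1 = 1.7500, f(x_1) = 5.754603, coefficient = 2
x_2 = 2.0000, f(x_2) = 7.389056, coefficient = 2
x_3 = 2.2500, f(x_3) = 9.487736, coefficient = 2
x_4 = 2.5000, f(x_4) = 12.182494, coefficient = 2
x_5 = 2.7500, f(x_5) = 15.642632, coefficient = 2
x_6 = 3.0000, f(x_6) = 20.085537, coefficient = 1

I ≈ (0.250000/2) × 125.480267 = 15.685033
Exact value: 15.603848
Error: 0.081186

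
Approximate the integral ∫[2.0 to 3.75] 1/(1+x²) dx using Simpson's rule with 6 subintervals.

f(x) = 1/(1+x²)
a = 2.0, b = 3.75, n = 6
h = (b - a)/n = 0.291667

Simpson's rule: (h/3)[f(x₀) + 4f(x₁) + 2f(x₂) + ... + f(xₙ)]

x_0 = 2.0000, f(x_0) = 0.200000, coefficient = 1
x_1 = 2.2917, f(x_1) = 0.159956, coefficient = 4
x_2 = 2.5833, f(x_2) = 0.130317, coefficient = 2
x_3 = 2.8750, f(x_3) = 0.107926, coefficient = 4
x_4 = 3.1667, f(x_4) = 0.090680, coefficient = 2
x_5 = 3.4583, f(x_5) = 0.077160, coefficient = 4
x_6 = 3.7500, f(x_6) = 0.066390, coefficient = 1

I ≈ (0.291667/3) × 2.088550 = 0.203053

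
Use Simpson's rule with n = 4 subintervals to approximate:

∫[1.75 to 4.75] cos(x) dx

f(x) = cos(x)
a = 1.75, b = 4.75, n = 4
h = (b - a)/n = 0.750000

Simpson's rule: (h/3)[f(x₀) + 4f(x₁) + 2f(x₂) + ... + f(xₙ)]

x_0 = 1.7500, f(x_0) = -0.178246, coefficient = 1
x_1 = 2.5000, f(x_1) = -0.801144, coefficient = 4
x_2 = 3.2500, f(x_2) = -0.994130, coefficient = 2
x_3 = 4.0000, f(x_3) = -0.653644, coefficient = 4
x_4 = 4.7500, f(x_4) = 0.037602, coefficient = 1

I ≈ (0.750000/3) × -7.948052 = -1.987013
Exact value: -1.983279
Error: 0.003734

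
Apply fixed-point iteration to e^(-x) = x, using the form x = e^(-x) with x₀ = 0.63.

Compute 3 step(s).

Equation: e^(-x) = x
Fixed-point form: x = e^(-x)
x₀ = 0.63

x_1 = g(0.630000) = 0.532592
x_2 = g(0.532592) = 0.587081
x_3 = g(0.587081) = 0.555948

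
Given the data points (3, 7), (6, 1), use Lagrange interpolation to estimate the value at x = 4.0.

Lagrange interpolation formula:
P(x) = Σ yᵢ × Lᵢ(x)
where Lᵢ(x) = Π_{j≠i} (x - xⱼ)/(xᵢ - xⱼ)

L_0(4.0) = (4.0 - 6)/(3 - 6) = 0.666667
L_1(4.0) = (4.0 - 3)/(6 - 3) = 0.333333

P(4.0) = 7×L_0(4.0) + 1×L_1(4.0)
P(4.0) = 5.000000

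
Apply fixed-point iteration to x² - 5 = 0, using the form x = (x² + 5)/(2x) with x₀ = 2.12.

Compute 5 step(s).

Equation: x² - 5 = 0
Fixed-point form: x = (x² + 5)/(2x)
x₀ = 2.12

x_1 = g(2.120000) = 2.239245
x_2 = g(2.239245) = 2.236070
x_3 = g(2.236070) = 2.236068
x_4 = g(2.236068) = 2.236068
x_5 = g(2.236068) = 2.236068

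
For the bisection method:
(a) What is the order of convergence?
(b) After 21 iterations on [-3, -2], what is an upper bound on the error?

(a) Bisection has linear (order 1) convergence; the error is halved each step.

(b) Error bound = (b-a)/2^n = (-2 - (-3))/2^{21}
    = 1/2^{21}

(a) 1 (linear); (b) error ≤ 4.77e-07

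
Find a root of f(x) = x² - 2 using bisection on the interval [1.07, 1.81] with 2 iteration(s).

f(x) = x² - 2
Initial interval: [1.07, 1.81]

Iteration 1:
  c_1 = (1.070000 + 1.810000)/2 = 1.440000
  f(c_1) = f(1.440000) = 0.073600
  f(a) × f(c) < 0, new interval: [1.070000, 1.440000]
Iteration 2:
  c_2 = (1.070000 + 1.440000)/2 = 1.255000
  f(c_2) = f(1.255000) = -0.424975
  f(a) × f(c) ≥ 0, new interval: [1.255000, 1.440000]

After 2 iteration(s), the approximation is c_2 = 1.255000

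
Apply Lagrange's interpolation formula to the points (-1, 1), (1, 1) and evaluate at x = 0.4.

Lagrange interpolation formula:
P(x) = Σ yᵢ × Lᵢ(x)
where Lᵢ(x) = Π_{j≠i} (x - xⱼ)/(xᵢ - xⱼ)

L_0(0.4) = (0.4 - 1)/(-1 - 1) = 0.300000
L_1(0.4) = (0.4 - (-1))/(1 - (-1)) = 0.700000

P(0.4) = 1×L_0(0.4) + 1×L_1(0.4)
P(0.4) = 1.000000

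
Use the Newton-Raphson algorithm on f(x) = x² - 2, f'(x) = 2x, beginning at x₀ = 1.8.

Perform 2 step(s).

f(x) = x² - 2
f'(x) = 2x
x₀ = 1.8

Newton-Raphson formula: x_{n+1} = x_n - f(x_n)/f'(x_n)

Iteration 1:
  f(1.800000) = 1.240000
  f'(1.800000) = 3.600000
  x_1 = 1.800000 - 1.240000/3.600000 = 1.455556
Iteration 2:
  f(1.455556) = 0.118642
  f'(1.455556) = 2.911111
  x_2 = 1.455556 - 0.118642/2.911111 = 1.414801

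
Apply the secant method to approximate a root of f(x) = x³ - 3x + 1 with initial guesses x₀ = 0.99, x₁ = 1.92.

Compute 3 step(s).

f(x) = x³ - 3x + 1
x₀ = 0.99, x₁ = 1.92

Secant formula: x_{n+1} = x_n - f(x_n)(x_n - x_{n-1})/(f(x_n) - f(x_{n-1}))

Iteration 1:
  f(0.990000) = -0.999701
  f(1.920000) = 2.317888
  x_2 = 1.920000 - 2.317888×(1.920000 - 0.990000)/(2.317888 - (-0.999701))
       = 1.270240
Iteration 2:
  f(1.920000) = 2.317888
  f(1.270240) = -0.761175
  x_3 = 1.270240 - (-0.761175)×(1.270240 - 1.920000)/(-0.761175 - 2.317888)
       = 1.430867
Iteration 3:
  f(1.270240) = -0.761175
  f(1.430867) = -0.363071
  x_4 = 1.430867 - (-0.363071)×(1.430867 - 1.270240)/(-0.363071 - (-0.761175))
       = 1.577359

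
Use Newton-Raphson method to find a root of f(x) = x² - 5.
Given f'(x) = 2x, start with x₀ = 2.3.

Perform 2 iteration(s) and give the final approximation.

f(x) = x² - 5
f'(x) = 2x
x₀ = 2.3

Newton-Raphson formula: x_{n+1} = x_n - f(x_n)/f'(x_n)

Iteration 1:
  f(2.300000) = 0.290000
  f'(2.300000) = 4.600000
  x_1 = 2.300000 - 0.290000/4.600000 = 2.236957
Iteration 2:
  f(2.236957) = 0.003974
  f'(2.236957) = 4.473913
  x_2 = 2.236957 - 0.003974/4.473913 = 2.236068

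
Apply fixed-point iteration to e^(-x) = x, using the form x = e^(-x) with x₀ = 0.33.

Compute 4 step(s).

Equation: e^(-x) = x
Fixed-point form: x = e^(-x)
x₀ = 0.33

x_1 = g(0.330000) = 0.718924
x_2 = g(0.718924) = 0.487276
x_3 = g(0.487276) = 0.614297
x_4 = g(0.614297) = 0.541021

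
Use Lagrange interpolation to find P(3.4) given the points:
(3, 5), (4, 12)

Lagrange interpolation formula:
P(x) = Σ yᵢ × Lᵢ(x)
where Lᵢ(x) = Π_{j≠i} (x - xⱼ)/(xᵢ - xⱼ)

L_0(3.4) = (3.4 - 4)/(3 - 4) = 0.600000
L_1(3.4) = (3.4 - 3)/(4 - 3) = 0.400000

P(3.4) = 5×L_0(3.4) + 12×L_1(3.4)
P(3.4) = 7.800000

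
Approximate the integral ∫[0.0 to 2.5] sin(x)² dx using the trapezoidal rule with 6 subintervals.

f(x) = sin(x)²
a = 0.0, b = 2.5, n = 6
h = (b - a)/n = 0.416667

Trapezoidal rule: (h/2)[f(x₀) + 2f(x₁) + 2f(x₂) + ... + f(xₙ)]

x_0 = 0.0000, f(x_0) = 0.000000, coefficient = 1
x_1 = 0.4167, f(x_1) = 0.163794, coefficient = 2
x_2 = 0.8333, f(x_2) = 0.547862, coefficient = 2
x_3 = 1.2500, f(x_3) = 0.900572, coefficient = 2
x_4 = 1.6667, f(x_4) = 0.990837, coefficient = 2
x_5 = 2.0833, f(x_5) = 0.759518, coefficient = 2
x_6 = 2.5000, f(x_6) = 0.358169, coefficient = 1

I ≈ (0.416667/2) × 7.083333 = 1.475694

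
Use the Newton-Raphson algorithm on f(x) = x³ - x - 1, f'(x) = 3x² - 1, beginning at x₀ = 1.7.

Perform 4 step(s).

f(x) = x³ - x - 1
f'(x) = 3x² - 1
x₀ = 1.7

Newton-Raphson formula: x_{n+1} = x_n - f(x_n)/f'(x_n)

Iteration 1:
  f(1.700000) = 2.213000
  f'(1.700000) = 7.670000
  x_1 = 1.700000 - 2.213000/7.670000 = 1.411473
Iteration 2:
  f(1.411473) = 0.400544
  f'(1.411473) = 4.976770
  x_2 = 1.411473 - 0.400544/4.976770 = 1.330991
Iteration 3:
  f(1.330991) = 0.026907
  f'(1.330991) = 4.314608
  x_3 = 1.330991 - 0.026907/4.314608 = 1.324754
Iteration 4:
  f(1.324754) = 0.000155
  f'(1.324754) = 4.264922
  x_4 = 1.324754 - 0.000155/4.264922 = 1.324718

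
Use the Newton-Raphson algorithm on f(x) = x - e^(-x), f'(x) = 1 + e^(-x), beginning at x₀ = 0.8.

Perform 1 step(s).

f(x) = x - e^(-x)
f'(x) = 1 + e^(-x)
x₀ = 0.8

Newton-Raphson formula: x_{n+1} = x_n - f(x_n)/f'(x_n)

Iteration 1:
  f(0.800000) = 0.350671
  f'(0.800000) = 1.449329
  x_1 = 0.800000 - 0.350671/1.449329 = 0.558046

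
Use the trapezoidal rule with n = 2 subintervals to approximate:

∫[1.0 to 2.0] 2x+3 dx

f(x) = 2x+3
a = 1.0, b = 2.0, n = 2
h = (b - a)/n = 0.500000

Trapezoidal rule: (h/2)[f(x₀) + 2f(x₁) + 2f(x₂) + ... + f(xₙ)]

x_0 = 1.0000, f(x_0) = 5.000000, coefficient = 1
x_1 = 1.5000, f(x_1) = 6.000000, coefficient = 2
x_2 = 2.0000, f(x_2) = 7.000000, coefficient = 1

I ≈ (0.500000/2) × 24.000000 = 6.000000
Exact value: 6.000000
Error: 0.000000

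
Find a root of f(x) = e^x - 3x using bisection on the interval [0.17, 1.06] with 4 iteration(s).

f(x) = e^x - 3x
Initial interval: [0.17, 1.06]

Iteration 1:
  c_1 = (0.170000 + 1.060000)/2 = 0.615000
  f(c_1) = f(0.615000) = 0.004657
  f(a) × f(c) ≥ 0, new interval: [0.615000, 1.060000]
Iteration 2:
  c_2 = (0.615000 + 1.060000)/2 = 0.837500
  f(c_2) = f(0.837500) = -0.201917
  f(a) × f(c) < 0, new interval: [0.615000, 0.837500]
Iteration 3:
  c_3 = (0.615000 + 0.837500)/2 = 0.726250
  f(c_3) = f(0.726250) = -0.111436
  f(a) × f(c) < 0, new interval: [0.615000, 0.726250]
Iteration 4:
  c_4 = (0.615000 + 0.726250)/2 = 0.670625
  f(c_4) = f(0.670625) = -0.056416
  f(a) × f(c) < 0, new interval: [0.615000, 0.670625]

After 4 iteration(s), the approximation is c_4 = 0.670625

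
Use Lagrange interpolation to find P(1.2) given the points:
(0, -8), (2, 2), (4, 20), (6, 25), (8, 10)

Lagrange interpolation formula:
P(x) = Σ yᵢ × Lᵢ(x)
where Lᵢ(x) = Π_{j≠i} (x - xⱼ)/(xᵢ - xⱼ)

L_0(1.2) = (1.2 - 2)/(0 - 2) × (1.2 - 4)/(0 - 4) × (1.2 - 6)/(0 - 6) × (1.2 - 8)/(0 - 8) = 0.190400
L_1(1.2) = (1.2 - 0)/(2 - 0) × (1.2 - 4)/(2 - 4) × (1.2 - 6)/(2 - 6) × (1.2 - 8)/(2 - 8) = 1.142400
L_2(1.2) = (1.2 - 0)/(4 - 0) × (1.2 - 2)/(4 - 2) × (1.2 - 6)/(4 - 6) × (1.2 - 8)/(4 - 8) = -0.489600
L_3(1.2) = (1.2 - 0)/(6 - 0) × (1.2 - 2)/(6 - 2) × (1.2 - 4)/(6 - 4) × (1.2 - 8)/(6 - 8) = 0.190400
L_4(1.2) = (1.2 - 0)/(8 - 0) × (1.2 - 2)/(8 - 2) × (1.2 - 4)/(8 - 4) × (1.2 - 6)/(8 - 6) = -0.033600

P(1.2) = (-8)×L_0(1.2) + 2×L_1(1.2) + 20×L_2(1.2) + 25×L_3(1.2) + 10×L_4(1.2)
P(1.2) = -4.606400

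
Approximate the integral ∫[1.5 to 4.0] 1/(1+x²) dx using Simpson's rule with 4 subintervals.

f(x) = 1/(1+x²)
a = 1.5, b = 4.0, n = 4
h = (b - a)/n = 0.625000

Simpson's rule: (h/3)[f(x₀) + 4f(x₁) + 2f(x₂) + ... + f(xₙ)]

x_0 = 1.5000, f(x_0) = 0.307692, coefficient = 1
x_1 = 2.1250, f(x_1) = 0.181303, coefficient = 4
x_2 = 2.7500, f(x_2) = 0.116788, coefficient = 2
x_3 = 3.3750, f(x_3) = 0.080706, coefficient = 4
x_4 = 4.0000, f(x_4) = 0.058824, coefficient = 1

I ≈ (0.625000/3) × 1.648130 = 0.343360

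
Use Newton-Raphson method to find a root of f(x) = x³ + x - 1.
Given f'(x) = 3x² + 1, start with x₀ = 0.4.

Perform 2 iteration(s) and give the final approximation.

f(x) = x³ + x - 1
f'(x) = 3x² + 1
x₀ = 0.4

Newton-Raphson formula: x_{n+1} = x_n - f(x_n)/f'(x_n)

Iteration 1:
  f(0.400000) = -0.536000
  f'(0.400000) = 1.480000
  x_1 = 0.400000 - (-0.536000)/1.480000 = 0.762162
Iteration 2:
  f(0.762162) = 0.204895
  f'(0.762162) = 2.742673
  x_2 = 0.762162 - 0.204895/2.742673 = 0.687456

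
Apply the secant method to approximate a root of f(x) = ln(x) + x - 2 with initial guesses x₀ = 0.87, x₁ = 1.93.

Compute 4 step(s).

f(x) = ln(x) + x - 2
x₀ = 0.87, x₁ = 1.93

Secant formula: x_{n+1} = x_n - f(x_n)(x_n - x_{n-1})/(f(x_n) - f(x_{n-1}))

Iteration 1:
  f(0.870000) = -1.269262
  f(1.930000) = 0.587520
  x_2 = 1.930000 - 0.587520×(1.930000 - 0.870000)/(0.587520 - (-1.269262))
       = 1.594597
Iteration 2:
  f(1.930000) = 0.587520
  f(1.594597) = 0.061217
  x_3 = 1.594597 - 0.061217×(1.594597 - 1.930000)/(0.061217 - 0.587520)
       = 1.555584
Iteration 3:
  f(1.594597) = 0.061217
  f(1.555584) = -0.002565
  x_4 = 1.555584 - (-0.002565)×(1.555584 - 1.594597)/(-0.002565 - 0.061217)
       = 1.557153
Iteration 4:
  f(1.555584) = -0.002565
  f(1.557153) = 0.000012
  x_5 = 1.557153 - 0.000012×(1.557153 - 1.555584)/(0.000012 - (-0.002565))
       = 1.557146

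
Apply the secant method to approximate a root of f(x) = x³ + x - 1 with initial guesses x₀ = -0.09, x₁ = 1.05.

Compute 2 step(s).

f(x) = x³ + x - 1
x₀ = -0.09, x₁ = 1.05

Secant formula: x_{n+1} = x_n - f(x_n)(x_n - x_{n-1})/(f(x_n) - f(x_{n-1}))

Iteration 1:
  f(-0.090000) = -1.090729
  f(1.050000) = 1.207625
  x_2 = 1.050000 - 1.207625×(1.050000 - (-0.090000))/(1.207625 - (-1.090729))
       = 0.451009
Iteration 2:
  f(1.050000) = 1.207625
  f(0.451009) = -0.457251
  x_3 = 0.451009 - (-0.457251)×(0.451009 - 1.050000)/(-0.457251 - 1.207625)
       = 0.615520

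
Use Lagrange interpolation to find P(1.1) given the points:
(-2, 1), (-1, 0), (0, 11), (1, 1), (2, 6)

Lagrange interpolation formula:
P(x) = Σ yᵢ × Lᵢ(x)
where Lᵢ(x) = Π_{j≠i} (x - xⱼ)/(xᵢ - xⱼ)

L_0(1.1) = (1.1 - (-1))/(-2 - (-1)) × (1.1 - 0)/(-2 - 0) × (1.1 - 1)/(-2 - 1) × (1.1 - 2)/(-2 - 2) = -0.008663
L_1(1.1) = (1.1 - (-2))/(-1 - (-2)) × (1.1 - 0)/(-1 - 0) × (1.1 - 1)/(-1 - 1) × (1.1 - 2)/(-1 - 2) = 0.051150
L_2(1.1) = (1.1 - (-2))/(0 - (-2)) × (1.1 - (-1))/(0 - (-1)) × (1.1 - 1)/(0 - 1) × (1.1 - 2)/(0 - 2) = -0.146475
L_3(1.1) = (1.1 - (-2))/(1 - (-2)) × (1.1 - (-1))/(1 - (-1)) × (1.1 - 0)/(1 - 0) × (1.1 - 2)/(1 - 2) = 1.074150
L_4(1.1) = (1.1 - (-2))/(2 - (-2)) × (1.1 - (-1))/(2 - (-1)) × (1.1 - 0)/(2 - 0) × (1.1 - 1)/(2 - 1) = 0.029838

P(1.1) = 1×L_0(1.1) + 0×L_1(1.1) + 11×L_2(1.1) + 1×L_3(1.1) + 6×L_4(1.1)
P(1.1) = -0.366713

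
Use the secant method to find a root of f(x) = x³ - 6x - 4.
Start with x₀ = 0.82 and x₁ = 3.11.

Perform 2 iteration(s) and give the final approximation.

f(x) = x³ - 6x - 4
x₀ = 0.82, x₁ = 3.11

Secant formula: x_{n+1} = x_n - f(x_n)(x_n - x_{n-1})/(f(x_n) - f(x_{n-1}))

Iteration 1:
  f(0.820000) = -8.368632
  f(3.110000) = 7.420231
  x_2 = 3.110000 - 7.420231×(3.110000 - 0.820000)/(7.420231 - (-8.368632))
       = 2.033778
Iteration 2:
  f(3.110000) = 7.420231
  f(2.033778) = -7.790451
  x_3 = 2.033778 - (-7.790451)×(2.033778 - 3.110000)/(-7.790451 - 7.420231)
       = 2.584986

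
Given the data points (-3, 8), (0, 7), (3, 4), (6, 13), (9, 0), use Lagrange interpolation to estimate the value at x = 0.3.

Lagrange interpolation formula:
P(x) = Σ yᵢ × Lᵢ(x)
where Lᵢ(x) = Π_{j≠i} (x - xⱼ)/(xᵢ - xⱼ)

L_0(0.3) = (0.3 - 0)/(-3 - 0) × (0.3 - 3)/(-3 - 3) × (0.3 - 6)/(-3 - 6) × (0.3 - 9)/(-3 - 9) = -0.020662
L_1(0.3) = (0.3 - (-3))/(0 - (-3)) × (0.3 - 3)/(0 - 3) × (0.3 - 6)/(0 - 6) × (0.3 - 9)/(0 - 9) = 0.909150
L_2(0.3) = (0.3 - (-3))/(3 - (-3)) × (0.3 - 0)/(3 - 0) × (0.3 - 6)/(3 - 6) × (0.3 - 9)/(3 - 9) = 0.151525
L_3(0.3) = (0.3 - (-3))/(6 - (-3)) × (0.3 - 0)/(6 - 0) × (0.3 - 3)/(6 - 3) × (0.3 - 9)/(6 - 9) = -0.047850
L_4(0.3) = (0.3 - (-3))/(9 - (-3)) × (0.3 - 0)/(9 - 0) × (0.3 - 3)/(9 - 3) × (0.3 - 6)/(9 - 6) = 0.007837

P(0.3) = 8×L_0(0.3) + 7×L_1(0.3) + 4×L_2(0.3) + 13×L_3(0.3) + 0×L_4(0.3)
P(0.3) = 6.182800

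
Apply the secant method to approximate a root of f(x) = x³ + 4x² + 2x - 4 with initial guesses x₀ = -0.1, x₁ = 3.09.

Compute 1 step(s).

f(x) = x³ + 4x² + 2x - 4
x₀ = -0.1, x₁ = 3.09

Secant formula: x_{n+1} = x_n - f(x_n)(x_n - x_{n-1})/(f(x_n) - f(x_{n-1}))

Iteration 1:
  f(-0.100000) = -4.161000
  f(3.090000) = 69.876029
  x_2 = 3.090000 - 69.876029×(3.090000 - (-0.100000))/(69.876029 - (-4.161000))
       = 0.079283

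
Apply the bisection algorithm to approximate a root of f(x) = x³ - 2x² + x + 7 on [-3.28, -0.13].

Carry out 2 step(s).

f(x) = x³ - 2x² + x + 7
Initial interval: [-3.28, -0.13]

Iteration 1:
  c_1 = (-3.280000 + (-0.130000))/2 = -1.705000
  f(c_1) = f(-1.705000) = -5.475528
  f(a) × f(c) ≥ 0, new interval: [-1.705000, -0.130000]
Iteration 2:
  c_2 = (-1.705000 + (-0.130000))/2 = -0.917500
  f(c_2) = f(-0.917500) = 3.626530
  f(a) × f(c) < 0, new interval: [-1.705000, -0.917500]

After 2 iteration(s), the approximation is c_2 = -0.917500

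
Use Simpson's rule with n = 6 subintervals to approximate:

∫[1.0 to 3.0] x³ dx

f(x) = x³
a = 1.0, b = 3.0, n = 6
h = (b - a)/n = 0.333333

Simpson's rule: (h/3)[f(x₀) + 4f(x₁) + 2f(x₂) + ... + f(xₙ)]

x_0 = 1.0000, f(x_0) = 1.000000, coefficient = 1
x_1 = 1.3333, f(x_1) = 2.370370, coefficient = 4
x_2 = 1.6667, f(x_2) = 4.629630, coefficient = 2
x_3 = 2.0000, f(x_3) = 8.000000, coefficient = 4
x_4 = 2.3333, f(x_4) = 12.703704, coefficient = 2
x_5 = 2.6667, f(x_5) = 18.962963, coefficient = 4
x_6 = 3.0000, f(x_6) = 27.000000, coefficient = 1

I ≈ (0.333333/3) × 180.000000 = 20.000000
Exact value: 20.000000
Error: 0.000000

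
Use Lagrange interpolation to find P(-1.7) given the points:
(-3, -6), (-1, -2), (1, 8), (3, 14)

Lagrange interpolation formula:
P(x) = Σ yᵢ × Lᵢ(x)
where Lᵢ(x) = Π_{j≠i} (x - xⱼ)/(xᵢ - xⱼ)

L_0(-1.7) = (-1.7 - (-1))/(-3 - (-1)) × (-1.7 - 1)/(-3 - 1) × (-1.7 - 3)/(-3 - 3) = 0.185062
L_1(-1.7) = (-1.7 - (-3))/(-1 - (-3)) × (-1.7 - 1)/(-1 - 1) × (-1.7 - 3)/(-1 - 3) = 1.031063
L_2(-1.7) = (-1.7 - (-3))/(1 - (-3)) × (-1.7 - (-1))/(1 - (-1)) × (-1.7 - 3)/(1 - 3) = -0.267313
L_3(-1.7) = (-1.7 - (-3))/(3 - (-3)) × (-1.7 - (-1))/(3 - (-1)) × (-1.7 - 1)/(3 - 1) = 0.051188

P(-1.7) = (-6)×L_0(-1.7) + (-2)×L_1(-1.7) + 8×L_2(-1.7) + 14×L_3(-1.7)
P(-1.7) = -4.594375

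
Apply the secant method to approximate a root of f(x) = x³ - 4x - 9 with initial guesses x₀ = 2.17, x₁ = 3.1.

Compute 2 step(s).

f(x) = x³ - 4x - 9
x₀ = 2.17, x₁ = 3.1

Secant formula: x_{n+1} = x_n - f(x_n)(x_n - x_{n-1})/(f(x_n) - f(x_{n-1}))

Iteration 1:
  f(2.170000) = -7.461687
  f(3.100000) = 8.391000
  x_2 = 3.100000 - 8.391000×(3.100000 - 2.170000)/(8.391000 - (-7.461687))
       = 2.607741
Iteration 2:
  f(3.100000) = 8.391000
  f(2.607741) = -1.697511
  x_3 = 2.607741 - (-1.697511)×(2.607741 - 3.100000)/(-1.697511 - 8.391000)
       = 2.690569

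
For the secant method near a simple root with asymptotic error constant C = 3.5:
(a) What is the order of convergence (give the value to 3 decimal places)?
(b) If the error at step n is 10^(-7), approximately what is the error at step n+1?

(a) Secant method has superlinear convergence with order φ = (1+√5)/2 ≈ 1.618.
    This means |e_{n+1}| ≈ C|e_n|^1.618.

(b) With |e_n| = 10^(-7) and C = 3.5:
    |e_{n+1}| ≈ 3.5 × (10^(-7))^1.618 = 3.5 × 10^(-11.33)

(a) ≈ 1.618 (golden ratio); (b) |e_{n+1}| ≈ 1.651e-11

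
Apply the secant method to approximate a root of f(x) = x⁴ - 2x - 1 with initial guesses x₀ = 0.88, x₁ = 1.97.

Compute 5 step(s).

f(x) = x⁴ - 2x - 1
x₀ = 0.88, x₁ = 1.97

Secant formula: x_{n+1} = x_n - f(x_n)(x_n - x_{n-1})/(f(x_n) - f(x_{n-1}))

Iteration 1:
  f(0.880000) = -2.160305
  f(1.970000) = 10.121385
  x_2 = 1.970000 - 10.121385×(1.970000 - 0.880000)/(10.121385 - (-2.160305))
       = 1.071727
Iteration 2:
  f(1.970000) = 10.121385
  f(1.071727) = -1.824175
  x_3 = 1.071727 - (-1.824175)×(1.071727 - 1.970000)/(-1.824175 - 10.121385)
       = 1.208900
Iteration 3:
  f(1.071727) = -1.824175
  f(1.208900) = -1.281996
  x_4 = 1.208900 - (-1.281996)×(1.208900 - 1.071727)/(-1.281996 - (-1.824175))
       = 1.533249
Iteration 4:
  f(1.208900) = -1.281996
  f(1.533249) = 1.460005
  x_5 = 1.533249 - 1.460005×(1.533249 - 1.208900)/(1.460005 - (-1.281996))
       = 1.360546
Iteration 5:
  f(1.533249) = 1.460005
  f(1.360546) = -0.294575
  x_6 = 1.360546 - (-0.294575)×(1.360546 - 1.533249)/(-0.294575 - 1.460005)
       = 1.389541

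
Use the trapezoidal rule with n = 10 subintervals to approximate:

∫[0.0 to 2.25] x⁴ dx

f(x) = x⁴
a = 0.0, b = 2.25, n = 10
h = (b - a)/n = 0.225000

Trapezoidal rule: (h/2)[f(x₀) + 2f(x₁) + 2f(x₂) + ... + f(xₙ)]

x_0 = 0.0000, f(x_0) = 0.000000, coefficient = 1
x_1 = 0.2250, f(x_1) = 0.002563, coefficient = 2
x_2 = 0.4500, f(x_2) = 0.041006, coefficient = 2
x_3 = 0.6750, f(x_3) = 0.207594, coefficient = 2
x_4 = 0.9000, f(x_4) = 0.656100, coefficient = 2
x_5 = 1.1250, f(x_5) = 1.601807, coefficient = 2
x_6 = 1.3500, f(x_6) = 3.321506, coefficient = 2
x_7 = 1.5750, f(x_7) = 6.153500, coefficient = 2
x_8 = 1.8000, f(x_8) = 10.497600, coefficient = 2
x_9 = 2.0250, f(x_9) = 16.815125, coefficient = 2
x_10 = 2.2500, f(x_10) = 25.628906, coefficient = 1

I ≈ (0.225000/2) × 104.222510 = 11.725032
Exact value: 11.533008
Error: 0.192025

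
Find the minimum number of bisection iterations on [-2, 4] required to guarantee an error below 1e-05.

We need (b-a)/2^n ≤ 1e-05
(4 - (-2))/2^n ≤ 1e-05
6/2^n ≤ 1e-05
2^n ≥ 600000
n ≥ log₂(600000) = 19.19
n ≥ 20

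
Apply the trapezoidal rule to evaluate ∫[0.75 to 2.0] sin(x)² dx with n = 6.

f(x) = sin(x)²
a = 0.75, b = 2.0, n = 6
h = (b - a)/n = 0.208333

Trapezoidal rule: (h/2)[f(x₀) + 2f(x₁) + 2f(x₂) + ... + f(xₙ)]

x_0 = 0.7500, f(x_0) = 0.464631, coefficient = 1
x_1 = 0.9583, f(x_1) = 0.669508, coefficient = 2
x_2 = 1.1667, f(x_2) = 0.845379, coefficient = 2
x_3 = 1.3750, f(x_3) = 0.962151, coefficient = 2
x_4 = 1.5833, f(x_4) = 0.999843, coefficient = 2
x_5 = 1.7917, f(x_5) = 0.952004, coefficient = 2
x_6 = 2.0000, f(x_6) = 0.826822, coefficient = 1

I ≈ (0.208333/2) × 10.149224 = 1.057211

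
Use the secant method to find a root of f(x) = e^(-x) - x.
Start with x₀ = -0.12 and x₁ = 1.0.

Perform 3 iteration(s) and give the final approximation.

f(x) = e^(-x) - x
x₀ = -0.12, x₁ = 1.0

Secant formula: x_{n+1} = x_n - f(x_n)(x_n - x_{n-1})/(f(x_n) - f(x_{n-1}))

Iteration 1:
  f(-0.120000) = 1.247497
  f(1.000000) = -0.632121
  x_2 = 1.000000 - (-0.632121)×(1.000000 - (-0.120000))/(-0.632121 - 1.247497)
       = 0.623341
Iteration 2:
  f(1.000000) = -0.632121
  f(0.623341) = -0.087191
  x_3 = 0.623341 - (-0.087191)×(0.623341 - 1.000000)/(-0.087191 - (-0.632121))
       = 0.563074
Iteration 3:
  f(0.623341) = -0.087191
  f(0.563074) = 0.006382
  x_4 = 0.563074 - 0.006382×(0.563074 - 0.623341)/(0.006382 - (-0.087191))
       = 0.567184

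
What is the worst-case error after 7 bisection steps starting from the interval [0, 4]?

Bisection error bound: |error| ≤ (b-a)/2^n
|error| ≤ (4 - 0)/2^7 = 4/2^7
|error| ≤ 0.0312500000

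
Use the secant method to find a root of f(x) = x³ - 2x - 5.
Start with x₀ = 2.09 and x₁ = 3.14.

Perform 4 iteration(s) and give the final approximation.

f(x) = x³ - 2x - 5
x₀ = 2.09, x₁ = 3.14

Secant formula: x_{n+1} = x_n - f(x_n)(x_n - x_{n-1})/(f(x_n) - f(x_{n-1}))

Iteration 1:
  f(2.090000) = -0.050671
  f(3.140000) = 19.679144
  x_2 = 3.140000 - 19.679144×(3.140000 - 2.090000)/(19.679144 - (-0.050671))
       = 2.092697
Iteration 2:
  f(3.140000) = 19.679144
  f(2.092697) = -0.020681
  x_3 = 2.092697 - (-0.020681)×(2.092697 - 3.140000)/(-0.020681 - 19.679144)
       = 2.093796
Iteration 3:
  f(2.092697) = -0.020681
  f(2.093796) = -0.008427
  x_4 = 2.093796 - (-0.008427)×(2.093796 - 2.092697)/(-0.008427 - (-0.020681))
       = 2.094552
Iteration 4:
  f(2.093796) = -0.008427
  f(2.094552) = 0.000009
  x_5 = 2.094552 - 0.000009×(2.094552 - 2.093796)/(0.000009 - (-0.008427))
       = 2.094551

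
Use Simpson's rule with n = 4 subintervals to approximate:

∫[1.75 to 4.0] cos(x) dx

f(x) = cos(x)
a = 1.75, b = 4.0, n = 4
h = (b - a)/n = 0.562500

Simpson's rule: (h/3)[f(x₀) + 4f(x₁) + 2f(x₂) + ... + f(xₙ)]

x_0 = 1.7500, f(x_0) = -0.178246, coefficient = 1
x_1 = 2.3125, f(x_1) = -0.675545, coefficient = 4
x_2 = 2.8750, f(x_2) = -0.964674, coefficient = 2
x_3 = 3.4375, f(x_3) = -0.956538, coefficient = 4
x_4 = 4.0000, f(x_4) = -0.653644, coefficient = 1

I ≈ (0.562500/3) × -9.289570 = -1.741794
Exact value: -1.740788
Error: 0.001006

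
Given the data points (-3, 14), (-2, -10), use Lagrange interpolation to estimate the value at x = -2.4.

Lagrange interpolation formula:
P(x) = Σ yᵢ × Lᵢ(x)
where Lᵢ(x) = Π_{j≠i} (x - xⱼ)/(xᵢ - xⱼ)

L_0(-2.4) = (-2.4 - (-2))/(-3 - (-2)) = 0.400000
L_1(-2.4) = (-2.4 - (-3))/(-2 - (-3)) = 0.600000

P(-2.4) = 14×L_0(-2.4) + (-10)×L_1(-2.4)
P(-2.4) = -0.400000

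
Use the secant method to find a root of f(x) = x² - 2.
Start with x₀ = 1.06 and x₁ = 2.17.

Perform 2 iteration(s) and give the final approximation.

f(x) = x² - 2
x₀ = 1.06, x₁ = 2.17

Secant formula: x_{n+1} = x_n - f(x_n)(x_n - x_{n-1})/(f(x_n) - f(x_{n-1}))

Iteration 1:
  f(1.060000) = -0.876400
  f(2.170000) = 2.708900
  x_2 = 2.170000 - 2.708900×(2.170000 - 1.060000)/(2.708900 - (-0.876400))
       = 1.331331
Iteration 2:
  f(2.170000) = 2.708900
  f(1.331331) = -0.227557
  x_3 = 1.331331 - (-0.227557)×(1.331331 - 2.170000)/(-0.227557 - 2.708900)
       = 1.396323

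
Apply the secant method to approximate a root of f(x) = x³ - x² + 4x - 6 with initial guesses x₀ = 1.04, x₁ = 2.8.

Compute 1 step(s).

f(x) = x³ - x² + 4x - 6
x₀ = 1.04, x₁ = 2.8

Secant formula: x_{n+1} = x_n - f(x_n)(x_n - x_{n-1})/(f(x_n) - f(x_{n-1}))

Iteration 1:
  f(1.040000) = -1.796736
  f(2.800000) = 19.312000
  x_2 = 2.800000 - 19.312000×(2.800000 - 1.040000)/(19.312000 - (-1.796736))
       = 1.189808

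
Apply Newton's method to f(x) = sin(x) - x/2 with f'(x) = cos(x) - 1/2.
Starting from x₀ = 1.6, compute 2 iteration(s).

f(x) = sin(x) - x/2
f'(x) = cos(x) - 1/2
x₀ = 1.6

Newton-Raphson formula: x_{n+1} = x_n - f(x_n)/f'(x_n)

Iteration 1:
  f(1.600000) = 0.199574
  f'(1.600000) = -0.529200
  x_1 = 1.600000 - 0.199574/(-0.529200) = 1.977124
Iteration 2:
  f(1.977124) = -0.069983
  f'(1.977124) = -0.895238
  x_2 = 1.977124 - (-0.069983)/(-0.895238) = 1.898951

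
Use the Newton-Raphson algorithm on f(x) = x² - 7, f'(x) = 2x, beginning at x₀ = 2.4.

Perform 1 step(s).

f(x) = x² - 7
f'(x) = 2x
x₀ = 2.4

Newton-Raphson formula: x_{n+1} = x_n - f(x_n)/f'(x_n)

Iteration 1:
  f(2.400000) = -1.240000
  f'(2.400000) = 4.800000
  x_1 = 2.400000 - (-1.240000)/4.800000 = 2.658333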